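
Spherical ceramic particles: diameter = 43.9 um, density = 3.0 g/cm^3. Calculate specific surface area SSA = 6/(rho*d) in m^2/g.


SSA = 6 / (3.0 * 43.9) = 0.046 m^2/g

0.046


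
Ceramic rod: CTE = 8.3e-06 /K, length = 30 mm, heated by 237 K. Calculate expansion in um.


dL = 8.3e-06 * 30 * 237 * 1000 = 59.013 um

59.013


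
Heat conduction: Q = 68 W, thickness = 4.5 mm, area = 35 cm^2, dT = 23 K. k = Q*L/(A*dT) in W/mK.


k = 68*4.5/1000/(35/10000*23) = 3.8 W/mK

3.8


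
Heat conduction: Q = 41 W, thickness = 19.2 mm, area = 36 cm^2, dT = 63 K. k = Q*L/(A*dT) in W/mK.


k = 41*19.2/1000/(36/10000*63) = 3.47 W/mK

3.47


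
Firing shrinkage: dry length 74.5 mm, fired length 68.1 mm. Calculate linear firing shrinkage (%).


FS = (74.5 - 68.1) / 74.5 * 100 = 8.59%

8.59


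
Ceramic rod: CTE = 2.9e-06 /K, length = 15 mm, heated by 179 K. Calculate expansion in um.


dL = 2.9e-06 * 15 * 179 * 1000 = 7.787 um

7.787


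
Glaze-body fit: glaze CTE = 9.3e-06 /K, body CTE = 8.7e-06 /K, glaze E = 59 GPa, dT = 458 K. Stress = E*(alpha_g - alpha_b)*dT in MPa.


Stress = 59*1000*(9.3e-06 - 8.7e-06)*458 = 16.2 MPa

16.2


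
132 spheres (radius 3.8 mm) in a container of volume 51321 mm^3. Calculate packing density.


V_sphere = 4/3*pi*3.8^3 = 229.8473 mm^3
Total V = 132*229.8473 = 30339.8436 mm^3
PD = 30339.8436 / 51321 = 0.591

0.591


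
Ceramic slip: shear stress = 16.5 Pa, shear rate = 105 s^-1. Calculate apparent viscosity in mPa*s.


eta = tau/gamma * 1000 = 16.5/105 * 1000 = 157.1 mPa*s

157.1


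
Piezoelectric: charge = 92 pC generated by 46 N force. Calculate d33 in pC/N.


d33 = 92 / 46 = 2.0 pC/N

2.0


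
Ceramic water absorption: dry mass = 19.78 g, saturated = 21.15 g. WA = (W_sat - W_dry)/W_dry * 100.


WA = (21.15 - 19.78) / 19.78 * 100 = 6.93%

6.93


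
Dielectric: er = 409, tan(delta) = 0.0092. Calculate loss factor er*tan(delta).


Loss = 409 * 0.0092 = 3.763

3.763


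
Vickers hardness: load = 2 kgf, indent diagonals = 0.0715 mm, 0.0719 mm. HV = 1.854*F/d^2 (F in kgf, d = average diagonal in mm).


d_avg = (0.0715+0.0719)/2 = 0.0717 mm
HV = 1.854*2/0.0717^2 = 721

721


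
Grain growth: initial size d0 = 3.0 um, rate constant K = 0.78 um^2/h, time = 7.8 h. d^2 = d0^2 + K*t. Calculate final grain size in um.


d^2 = 3.0^2 + 0.78*7.8 = 15.084
d = sqrt(15.084) = 3.88 um

3.88


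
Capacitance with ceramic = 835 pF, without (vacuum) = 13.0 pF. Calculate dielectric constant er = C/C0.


er = 835 / 13.0 = 64.23

64.23


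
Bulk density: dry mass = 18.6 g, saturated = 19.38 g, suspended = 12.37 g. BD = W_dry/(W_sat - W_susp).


BD = 18.6 / (19.38 - 12.37) = 18.6 / 7.01 = 2.653 g/cm^3

2.653


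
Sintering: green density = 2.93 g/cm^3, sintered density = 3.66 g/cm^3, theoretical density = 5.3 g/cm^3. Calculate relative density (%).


Relative = 3.66 / 5.3 * 100 = 69.1%

69.1


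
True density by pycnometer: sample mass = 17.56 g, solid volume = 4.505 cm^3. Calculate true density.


TD = 17.56 / 4.505 = 3.898 g/cm^3

3.898


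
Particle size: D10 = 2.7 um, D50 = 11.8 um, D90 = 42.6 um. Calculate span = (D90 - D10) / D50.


Span = (42.6 - 2.7) / 11.8 = 39.9 / 11.8 = 3.381

3.381


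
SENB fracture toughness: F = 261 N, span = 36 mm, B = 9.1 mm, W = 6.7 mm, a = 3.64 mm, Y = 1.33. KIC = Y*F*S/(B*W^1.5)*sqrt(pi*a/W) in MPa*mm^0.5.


KIC = 1.33*261*36/(9.1*6.7^1.5)*sqrt(pi*3.64/6.7) = 103.45

103.45


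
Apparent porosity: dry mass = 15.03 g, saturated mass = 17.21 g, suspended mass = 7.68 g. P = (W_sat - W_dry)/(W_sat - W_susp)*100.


P = (17.21 - 15.03) / (17.21 - 7.68) * 100 = 2.18 / 9.53 * 100 = 22.9%

22.9


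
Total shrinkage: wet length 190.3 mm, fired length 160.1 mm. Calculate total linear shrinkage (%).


TS = (190.3 - 160.1) / 190.3 * 100 = 15.87%

15.87


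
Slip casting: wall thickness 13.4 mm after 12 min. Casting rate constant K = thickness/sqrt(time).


K = 13.4 / sqrt(12) = 13.4 / 3.4641 = 3.868 mm/min^0.5

3.868


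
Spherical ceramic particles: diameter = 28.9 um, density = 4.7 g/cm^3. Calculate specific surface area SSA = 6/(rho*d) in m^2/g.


SSA = 6 / (4.7 * 28.9) = 0.044 m^2/g

0.044


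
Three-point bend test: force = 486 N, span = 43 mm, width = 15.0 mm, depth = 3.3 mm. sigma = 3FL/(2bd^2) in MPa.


sigma = 3*486*43/(2*15.0*3.3^2) = 191.9 MPa

191.9


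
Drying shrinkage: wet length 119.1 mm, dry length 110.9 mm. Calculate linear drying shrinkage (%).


DS = (119.1 - 110.9) / 119.1 * 100 = 6.88%

6.88


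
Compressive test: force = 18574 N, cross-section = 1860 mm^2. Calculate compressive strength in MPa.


CS = 18574 / 1860 = 10.0 MPa

10.0


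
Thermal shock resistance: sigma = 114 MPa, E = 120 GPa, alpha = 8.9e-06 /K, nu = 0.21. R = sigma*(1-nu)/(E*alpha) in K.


R = 114*(1-0.21)/(120*1000*8.9e-06) = 84 K

84


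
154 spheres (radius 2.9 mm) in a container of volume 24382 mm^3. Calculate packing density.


V_sphere = 4/3*pi*2.9^3 = 102.1604 mm^3
Total V = 154*102.1604 = 15732.7016 mm^3
PD = 15732.7016 / 24382 = 0.645

0.645


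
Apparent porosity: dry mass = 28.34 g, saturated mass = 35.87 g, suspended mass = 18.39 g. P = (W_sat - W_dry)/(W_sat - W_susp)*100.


P = (35.87 - 28.34) / (35.87 - 18.39) * 100 = 7.53 / 17.48 * 100 = 43.1%

43.1


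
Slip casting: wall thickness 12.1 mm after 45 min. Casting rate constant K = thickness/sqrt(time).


K = 12.1 / sqrt(45) = 12.1 / 6.7082 = 1.804 mm/min^0.5

1.804


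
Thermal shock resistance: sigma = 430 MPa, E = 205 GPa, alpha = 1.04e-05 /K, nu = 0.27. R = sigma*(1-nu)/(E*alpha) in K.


R = 430*(1-0.27)/(205*1000*1.04e-05) = 147 K

147


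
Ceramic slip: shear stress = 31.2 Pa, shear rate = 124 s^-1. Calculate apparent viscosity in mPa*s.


eta = tau/gamma * 1000 = 31.2/124 * 1000 = 251.6 mPa*s

251.6


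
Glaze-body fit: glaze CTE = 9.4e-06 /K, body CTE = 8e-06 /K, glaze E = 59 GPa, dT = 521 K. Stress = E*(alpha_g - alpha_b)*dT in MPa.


Stress = 59*1000*(9.4e-06 - 8e-06)*521 = 43.0 MPa

43.0


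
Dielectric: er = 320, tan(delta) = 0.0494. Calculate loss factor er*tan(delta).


Loss = 320 * 0.0494 = 15.808

15.808


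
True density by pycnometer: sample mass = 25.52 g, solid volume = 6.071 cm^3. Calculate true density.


TD = 25.52 / 6.071 = 4.204 g/cm^3

4.204


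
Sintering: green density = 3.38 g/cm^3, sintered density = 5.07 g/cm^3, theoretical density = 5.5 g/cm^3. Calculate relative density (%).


Relative = 5.07 / 5.5 * 100 = 92.2%

92.2


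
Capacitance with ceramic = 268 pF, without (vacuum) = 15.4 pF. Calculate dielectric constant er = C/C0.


er = 268 / 15.4 = 17.4

17.4


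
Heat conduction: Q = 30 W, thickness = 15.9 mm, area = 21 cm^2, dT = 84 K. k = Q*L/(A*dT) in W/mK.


k = 30*15.9/1000/(21/10000*84) = 2.7 W/mK

2.7


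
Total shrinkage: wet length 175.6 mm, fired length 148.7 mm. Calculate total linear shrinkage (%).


TS = (175.6 - 148.7) / 175.6 * 100 = 15.32%

15.32


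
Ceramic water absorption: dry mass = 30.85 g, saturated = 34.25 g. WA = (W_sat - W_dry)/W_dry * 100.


WA = (34.25 - 30.85) / 30.85 * 100 = 11.02%

11.02


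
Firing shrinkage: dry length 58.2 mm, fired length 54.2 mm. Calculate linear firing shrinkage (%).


FS = (58.2 - 54.2) / 58.2 * 100 = 6.87%

6.87


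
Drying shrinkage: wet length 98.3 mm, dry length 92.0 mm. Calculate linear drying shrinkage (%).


DS = (98.3 - 92.0) / 98.3 * 100 = 6.41%

6.41


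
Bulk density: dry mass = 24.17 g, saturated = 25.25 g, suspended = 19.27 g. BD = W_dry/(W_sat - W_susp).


BD = 24.17 / (25.25 - 19.27) = 24.17 / 5.98 = 4.042 g/cm^3

4.042


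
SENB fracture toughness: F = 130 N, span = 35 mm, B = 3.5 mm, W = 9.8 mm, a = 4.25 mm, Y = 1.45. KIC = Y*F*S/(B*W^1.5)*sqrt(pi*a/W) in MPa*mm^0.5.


KIC = 1.45*130*35/(3.5*9.8^1.5)*sqrt(pi*4.25/9.8) = 71.72

71.72


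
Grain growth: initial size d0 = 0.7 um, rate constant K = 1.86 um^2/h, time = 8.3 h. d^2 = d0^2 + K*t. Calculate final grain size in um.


d^2 = 0.7^2 + 1.86*8.3 = 15.928
d = sqrt(15.928) = 3.99 um

3.99


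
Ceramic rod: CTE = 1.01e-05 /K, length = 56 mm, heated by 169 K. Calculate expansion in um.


dL = 1.01e-05 * 56 * 169 * 1000 = 95.586 um

95.586


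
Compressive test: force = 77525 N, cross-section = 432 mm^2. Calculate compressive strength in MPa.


CS = 77525 / 432 = 179.5 MPa

179.5


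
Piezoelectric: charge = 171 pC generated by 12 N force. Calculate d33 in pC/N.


d33 = 171 / 12 = 14.3 pC/N

14.3


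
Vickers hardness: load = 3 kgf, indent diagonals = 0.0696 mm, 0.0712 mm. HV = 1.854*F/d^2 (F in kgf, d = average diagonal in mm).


d_avg = (0.0696+0.0712)/2 = 0.0704 mm
HV = 1.854*3/0.0704^2 = 1122

1122


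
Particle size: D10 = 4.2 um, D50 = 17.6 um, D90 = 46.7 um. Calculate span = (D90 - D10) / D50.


Span = (46.7 - 4.2) / 17.6 = 42.5 / 17.6 = 2.415

2.415


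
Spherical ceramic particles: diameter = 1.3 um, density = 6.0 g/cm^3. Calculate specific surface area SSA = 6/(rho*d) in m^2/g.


SSA = 6 / (6.0 * 1.3) = 0.769 m^2/g

0.769


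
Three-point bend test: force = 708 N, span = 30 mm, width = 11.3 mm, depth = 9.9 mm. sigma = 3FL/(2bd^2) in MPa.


sigma = 3*708*30/(2*11.3*9.9^2) = 28.8 MPa

28.8


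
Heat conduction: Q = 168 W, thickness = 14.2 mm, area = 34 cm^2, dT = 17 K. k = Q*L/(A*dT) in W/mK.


k = 168*14.2/1000/(34/10000*17) = 41.27 W/mK

41.27


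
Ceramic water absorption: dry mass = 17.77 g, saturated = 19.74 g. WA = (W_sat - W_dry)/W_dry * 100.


WA = (19.74 - 17.77) / 17.77 * 100 = 11.09%

11.09


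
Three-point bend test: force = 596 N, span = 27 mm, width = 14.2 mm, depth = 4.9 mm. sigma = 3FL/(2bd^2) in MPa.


sigma = 3*596*27/(2*14.2*4.9^2) = 70.8 MPa

70.8


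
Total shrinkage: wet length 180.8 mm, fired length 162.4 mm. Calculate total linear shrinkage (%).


TS = (180.8 - 162.4) / 180.8 * 100 = 10.18%

10.18


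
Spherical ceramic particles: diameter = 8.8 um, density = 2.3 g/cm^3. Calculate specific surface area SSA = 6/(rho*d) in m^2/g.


SSA = 6 / (2.3 * 8.8) = 0.296 m^2/g

0.296


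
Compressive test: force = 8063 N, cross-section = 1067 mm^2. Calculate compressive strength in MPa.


CS = 8063 / 1067 = 7.6 MPa

7.6


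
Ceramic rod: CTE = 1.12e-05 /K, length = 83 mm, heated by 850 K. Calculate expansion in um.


dL = 1.12e-05 * 83 * 850 * 1000 = 790.16 um

790.16


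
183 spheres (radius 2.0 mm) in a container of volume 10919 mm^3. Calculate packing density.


V_sphere = 4/3*pi*2.0^3 = 33.5103 mm^3
Total V = 183*33.5103 = 6132.3849 mm^3
PD = 6132.3849 / 10919 = 0.562

0.562


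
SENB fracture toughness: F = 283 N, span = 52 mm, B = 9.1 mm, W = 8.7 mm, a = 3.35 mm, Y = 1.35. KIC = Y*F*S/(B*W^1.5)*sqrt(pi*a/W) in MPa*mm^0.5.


KIC = 1.35*283*52/(9.1*8.7^1.5)*sqrt(pi*3.35/8.7) = 93.57

93.57


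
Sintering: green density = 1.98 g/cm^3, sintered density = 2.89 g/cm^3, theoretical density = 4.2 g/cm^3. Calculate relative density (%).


Relative = 2.89 / 4.2 * 100 = 68.8%

68.8


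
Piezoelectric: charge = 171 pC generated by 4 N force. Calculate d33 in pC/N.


d33 = 171 / 4 = 42.8 pC/N

42.8


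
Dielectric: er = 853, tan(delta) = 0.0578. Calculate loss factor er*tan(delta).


Loss = 853 * 0.0578 = 49.303

49.303


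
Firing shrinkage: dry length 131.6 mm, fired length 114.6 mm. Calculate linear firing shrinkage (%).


FS = (131.6 - 114.6) / 131.6 * 100 = 12.92%

12.92


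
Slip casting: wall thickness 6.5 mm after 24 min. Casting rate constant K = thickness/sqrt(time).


K = 6.5 / sqrt(24) = 6.5 / 4.899 = 1.327 mm/min^0.5

1.327


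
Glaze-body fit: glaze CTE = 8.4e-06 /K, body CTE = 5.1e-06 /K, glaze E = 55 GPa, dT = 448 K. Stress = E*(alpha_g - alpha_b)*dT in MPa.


Stress = 55*1000*(8.4e-06 - 5.1e-06)*448 = 81.3 MPa

81.3


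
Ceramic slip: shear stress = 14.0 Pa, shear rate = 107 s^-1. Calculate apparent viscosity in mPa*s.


eta = tau/gamma * 1000 = 14.0/107 * 1000 = 130.8 mPa*s

130.8


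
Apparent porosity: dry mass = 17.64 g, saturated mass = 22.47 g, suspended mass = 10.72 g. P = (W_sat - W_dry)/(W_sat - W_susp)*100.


P = (22.47 - 17.64) / (22.47 - 10.72) * 100 = 4.83 / 11.75 * 100 = 41.1%

41.1


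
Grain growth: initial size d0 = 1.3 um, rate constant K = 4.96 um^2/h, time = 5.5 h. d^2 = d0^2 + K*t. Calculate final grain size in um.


d^2 = 1.3^2 + 4.96*5.5 = 28.97
d = sqrt(28.97) = 5.38 um

5.38


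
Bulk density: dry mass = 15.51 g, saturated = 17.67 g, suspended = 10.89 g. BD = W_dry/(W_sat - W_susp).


BD = 15.51 / (17.67 - 10.89) = 15.51 / 6.78 = 2.288 g/cm^3

2.288


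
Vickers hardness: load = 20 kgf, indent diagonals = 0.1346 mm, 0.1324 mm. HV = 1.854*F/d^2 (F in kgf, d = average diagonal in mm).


d_avg = (0.1346+0.1324)/2 = 0.1335 mm
HV = 1.854*20/0.1335^2 = 2081

2081


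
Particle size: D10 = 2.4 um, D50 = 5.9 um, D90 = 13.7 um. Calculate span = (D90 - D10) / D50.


Span = (13.7 - 2.4) / 5.9 = 11.3 / 5.9 = 1.915

1.915


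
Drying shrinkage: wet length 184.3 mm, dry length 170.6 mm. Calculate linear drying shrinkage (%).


DS = (184.3 - 170.6) / 184.3 * 100 = 7.43%

7.43


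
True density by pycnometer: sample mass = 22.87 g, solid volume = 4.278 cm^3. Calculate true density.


TD = 22.87 / 4.278 = 5.346 g/cm^3

5.346


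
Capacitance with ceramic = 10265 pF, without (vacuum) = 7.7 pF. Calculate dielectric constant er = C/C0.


er = 10265 / 7.7 = 1333.12

1333.12


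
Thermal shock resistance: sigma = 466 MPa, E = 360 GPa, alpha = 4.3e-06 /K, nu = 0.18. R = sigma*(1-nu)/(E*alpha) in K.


R = 466*(1-0.18)/(360*1000*4.3e-06) = 247 K

247


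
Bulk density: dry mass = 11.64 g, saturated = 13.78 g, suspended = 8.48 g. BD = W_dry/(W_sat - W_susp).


BD = 11.64 / (13.78 - 8.48) = 11.64 / 5.3 = 2.196 g/cm^3

2.196


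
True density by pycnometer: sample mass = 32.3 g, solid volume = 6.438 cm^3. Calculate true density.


TD = 32.3 / 6.438 = 5.017 g/cm^3

5.017


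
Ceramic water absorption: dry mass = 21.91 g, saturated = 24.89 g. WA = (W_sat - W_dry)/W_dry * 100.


WA = (24.89 - 21.91) / 21.91 * 100 = 13.6%

13.6


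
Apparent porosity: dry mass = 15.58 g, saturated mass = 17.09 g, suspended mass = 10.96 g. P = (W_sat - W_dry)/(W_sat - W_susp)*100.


P = (17.09 - 15.58) / (17.09 - 10.96) * 100 = 1.51 / 6.13 * 100 = 24.6%

24.6


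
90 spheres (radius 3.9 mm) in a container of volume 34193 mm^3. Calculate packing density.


V_sphere = 4/3*pi*3.9^3 = 248.4748 mm^3
Total V = 90*248.4748 = 22362.732 mm^3
PD = 22362.732 / 34193 = 0.654

0.654


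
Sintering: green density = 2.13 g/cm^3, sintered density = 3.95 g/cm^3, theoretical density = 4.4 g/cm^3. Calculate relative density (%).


Relative = 3.95 / 4.4 * 100 = 89.8%

89.8


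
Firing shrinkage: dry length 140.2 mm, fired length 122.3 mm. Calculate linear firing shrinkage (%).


FS = (140.2 - 122.3) / 140.2 * 100 = 12.77%

12.77


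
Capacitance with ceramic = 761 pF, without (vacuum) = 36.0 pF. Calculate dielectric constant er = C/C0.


er = 761 / 36.0 = 21.14

21.14


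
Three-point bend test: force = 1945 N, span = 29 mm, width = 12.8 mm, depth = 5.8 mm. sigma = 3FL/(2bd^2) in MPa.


sigma = 3*1945*29/(2*12.8*5.8^2) = 196.5 MPa

196.5


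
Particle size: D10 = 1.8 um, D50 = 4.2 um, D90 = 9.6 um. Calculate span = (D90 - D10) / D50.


Span = (9.6 - 1.8) / 4.2 = 7.8 / 4.2 = 1.857

1.857


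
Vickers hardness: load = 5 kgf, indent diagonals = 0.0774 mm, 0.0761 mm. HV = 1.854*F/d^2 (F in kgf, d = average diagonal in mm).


d_avg = (0.0774+0.0761)/2 = 0.07675 mm
HV = 1.854*5/0.07675^2 = 1574

1574


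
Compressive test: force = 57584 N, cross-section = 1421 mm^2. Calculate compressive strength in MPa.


CS = 57584 / 1421 = 40.5 MPa

40.5


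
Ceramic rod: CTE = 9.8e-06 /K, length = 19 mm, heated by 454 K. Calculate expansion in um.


dL = 9.8e-06 * 19 * 454 * 1000 = 84.535 um

84.535


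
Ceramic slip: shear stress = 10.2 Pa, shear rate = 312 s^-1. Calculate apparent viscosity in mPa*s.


eta = tau/gamma * 1000 = 10.2/312 * 1000 = 32.7 mPa*s

32.7


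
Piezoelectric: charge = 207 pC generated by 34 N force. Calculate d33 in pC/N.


d33 = 207 / 34 = 6.1 pC/N

6.1


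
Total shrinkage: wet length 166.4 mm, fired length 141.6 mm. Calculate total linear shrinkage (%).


TS = (166.4 - 141.6) / 166.4 * 100 = 14.9%

14.9


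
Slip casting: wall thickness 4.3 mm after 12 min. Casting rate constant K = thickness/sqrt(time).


K = 4.3 / sqrt(12) = 4.3 / 3.4641 = 1.241 mm/min^0.5

1.241


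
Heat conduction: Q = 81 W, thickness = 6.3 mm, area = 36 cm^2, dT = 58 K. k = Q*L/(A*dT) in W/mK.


k = 81*6.3/1000/(36/10000*58) = 2.44 W/mK

2.44


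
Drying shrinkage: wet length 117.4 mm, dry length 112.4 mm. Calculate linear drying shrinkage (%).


DS = (117.4 - 112.4) / 117.4 * 100 = 4.26%

4.26


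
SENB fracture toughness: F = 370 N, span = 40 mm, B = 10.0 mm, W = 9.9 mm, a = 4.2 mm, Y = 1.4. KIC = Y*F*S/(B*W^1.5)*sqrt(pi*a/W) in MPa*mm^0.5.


KIC = 1.4*370*40/(10.0*9.9^1.5)*sqrt(pi*4.2/9.9) = 76.79

76.79


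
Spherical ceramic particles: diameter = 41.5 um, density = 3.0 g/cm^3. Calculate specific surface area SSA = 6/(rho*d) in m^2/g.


SSA = 6 / (3.0 * 41.5) = 0.048 m^2/g

0.048


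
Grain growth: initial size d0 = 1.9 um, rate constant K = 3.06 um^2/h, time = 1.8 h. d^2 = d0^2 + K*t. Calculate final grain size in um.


d^2 = 1.9^2 + 3.06*1.8 = 9.118
d = sqrt(9.118) = 3.02 um

3.02


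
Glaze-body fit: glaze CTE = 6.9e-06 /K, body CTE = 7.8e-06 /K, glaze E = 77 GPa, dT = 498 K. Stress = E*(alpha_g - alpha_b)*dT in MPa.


Stress = 77*1000*(6.9e-06 - 7.8e-06)*498 = -34.5 MPa

-34.5


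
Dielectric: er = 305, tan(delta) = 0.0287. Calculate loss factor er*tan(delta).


Loss = 305 * 0.0287 = 8.754

8.754


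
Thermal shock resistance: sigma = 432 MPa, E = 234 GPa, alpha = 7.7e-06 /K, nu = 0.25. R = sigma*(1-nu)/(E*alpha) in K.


R = 432*(1-0.25)/(234*1000*7.7e-06) = 180 K

180


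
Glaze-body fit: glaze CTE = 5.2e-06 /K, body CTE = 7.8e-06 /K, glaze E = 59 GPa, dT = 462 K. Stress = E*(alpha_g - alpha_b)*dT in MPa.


Stress = 59*1000*(5.2e-06 - 7.8e-06)*462 = -70.9 MPa

-70.9


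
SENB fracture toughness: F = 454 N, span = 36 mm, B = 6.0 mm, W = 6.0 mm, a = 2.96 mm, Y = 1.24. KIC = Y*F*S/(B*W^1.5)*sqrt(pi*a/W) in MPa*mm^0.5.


KIC = 1.24*454*36/(6.0*6.0^1.5)*sqrt(pi*2.96/6.0) = 286.12

286.12


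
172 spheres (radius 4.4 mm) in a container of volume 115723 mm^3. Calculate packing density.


V_sphere = 4/3*pi*4.4^3 = 356.8179 mm^3
Total V = 172*356.8179 = 61372.6788 mm^3
PD = 61372.6788 / 115723 = 0.53

0.53


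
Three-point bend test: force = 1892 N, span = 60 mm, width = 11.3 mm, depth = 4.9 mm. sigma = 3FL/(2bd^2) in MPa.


sigma = 3*1892*60/(2*11.3*4.9^2) = 627.6 MPa

627.6


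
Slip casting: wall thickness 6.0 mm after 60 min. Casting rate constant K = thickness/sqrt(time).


K = 6.0 / sqrt(60) = 6.0 / 7.746 = 0.775 mm/min^0.5

0.775


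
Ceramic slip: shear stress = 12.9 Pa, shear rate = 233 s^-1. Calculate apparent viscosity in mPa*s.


eta = tau/gamma * 1000 = 12.9/233 * 1000 = 55.4 mPa*s

55.4


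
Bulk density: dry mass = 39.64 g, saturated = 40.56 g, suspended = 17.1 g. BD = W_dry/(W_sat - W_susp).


BD = 39.64 / (40.56 - 17.1) = 39.64 / 23.46 = 1.69 g/cm^3

1.69


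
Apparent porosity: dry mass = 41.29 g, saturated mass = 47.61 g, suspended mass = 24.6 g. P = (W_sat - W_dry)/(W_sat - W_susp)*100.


P = (47.61 - 41.29) / (47.61 - 24.6) * 100 = 6.32 / 23.01 * 100 = 27.5%

27.5


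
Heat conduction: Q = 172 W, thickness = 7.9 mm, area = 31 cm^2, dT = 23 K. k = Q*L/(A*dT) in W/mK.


k = 172*7.9/1000/(31/10000*23) = 19.06 W/mK

19.06


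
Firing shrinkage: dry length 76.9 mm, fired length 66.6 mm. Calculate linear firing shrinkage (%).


FS = (76.9 - 66.6) / 76.9 * 100 = 13.39%

13.39


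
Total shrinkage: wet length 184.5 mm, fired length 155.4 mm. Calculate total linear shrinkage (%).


TS = (184.5 - 155.4) / 184.5 * 100 = 15.77%

15.77


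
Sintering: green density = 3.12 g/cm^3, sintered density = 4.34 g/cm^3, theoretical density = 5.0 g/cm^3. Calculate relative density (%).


Relative = 4.34 / 5.0 * 100 = 86.8%

86.8


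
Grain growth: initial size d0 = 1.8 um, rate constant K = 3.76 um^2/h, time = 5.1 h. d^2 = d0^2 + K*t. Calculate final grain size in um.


d^2 = 1.8^2 + 3.76*5.1 = 22.416
d = sqrt(22.416) = 4.73 um

4.73


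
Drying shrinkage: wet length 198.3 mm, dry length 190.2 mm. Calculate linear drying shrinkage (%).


DS = (198.3 - 190.2) / 198.3 * 100 = 4.08%

4.08


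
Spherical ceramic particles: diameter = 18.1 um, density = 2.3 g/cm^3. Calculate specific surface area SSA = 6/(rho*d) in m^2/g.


SSA = 6 / (2.3 * 18.1) = 0.144 m^2/g

0.144


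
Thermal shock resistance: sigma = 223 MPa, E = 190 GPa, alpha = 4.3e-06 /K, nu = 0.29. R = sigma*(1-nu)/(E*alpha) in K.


R = 223*(1-0.29)/(190*1000*4.3e-06) = 194 K

194


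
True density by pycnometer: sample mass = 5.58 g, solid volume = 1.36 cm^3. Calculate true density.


TD = 5.58 / 1.36 = 4.103 g/cm^3

4.103


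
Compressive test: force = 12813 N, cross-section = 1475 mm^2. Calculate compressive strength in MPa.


CS = 12813 / 1475 = 8.7 MPa

8.7


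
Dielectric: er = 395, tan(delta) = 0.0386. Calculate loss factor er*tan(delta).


Loss = 395 * 0.0386 = 15.247

15.247


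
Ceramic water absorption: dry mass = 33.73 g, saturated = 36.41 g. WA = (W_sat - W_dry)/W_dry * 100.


WA = (36.41 - 33.73) / 33.73 * 100 = 7.95%

7.95


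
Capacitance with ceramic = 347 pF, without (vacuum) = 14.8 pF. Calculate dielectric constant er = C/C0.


er = 347 / 14.8 = 23.45

23.45


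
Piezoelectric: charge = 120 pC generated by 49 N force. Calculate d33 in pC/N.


d33 = 120 / 49 = 2.4 pC/N

2.4


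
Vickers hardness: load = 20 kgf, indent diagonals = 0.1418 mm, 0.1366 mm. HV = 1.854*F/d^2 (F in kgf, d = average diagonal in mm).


d_avg = (0.1418+0.1366)/2 = 0.1392 mm
HV = 1.854*20/0.1392^2 = 1914

1914


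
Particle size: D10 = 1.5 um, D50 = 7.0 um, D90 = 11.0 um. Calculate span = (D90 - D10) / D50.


Span = (11.0 - 1.5) / 7.0 = 9.5 / 7.0 = 1.357

1.357


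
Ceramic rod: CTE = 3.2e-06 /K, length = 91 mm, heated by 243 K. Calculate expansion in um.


dL = 3.2e-06 * 91 * 243 * 1000 = 70.762 um

70.762


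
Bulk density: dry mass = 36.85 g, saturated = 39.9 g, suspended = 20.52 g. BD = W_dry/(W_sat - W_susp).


BD = 36.85 / (39.9 - 20.52) = 36.85 / 19.38 = 1.901 g/cm^3

1.901


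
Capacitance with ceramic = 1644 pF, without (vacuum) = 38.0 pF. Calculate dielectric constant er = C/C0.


er = 1644 / 38.0 = 43.26

43.26


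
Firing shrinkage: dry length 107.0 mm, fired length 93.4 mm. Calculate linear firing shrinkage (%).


FS = (107.0 - 93.4) / 107.0 * 100 = 12.71%

12.71


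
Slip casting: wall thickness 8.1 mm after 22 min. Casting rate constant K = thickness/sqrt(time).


K = 8.1 / sqrt(22) = 8.1 / 4.6904 = 1.727 mm/min^0.5

1.727


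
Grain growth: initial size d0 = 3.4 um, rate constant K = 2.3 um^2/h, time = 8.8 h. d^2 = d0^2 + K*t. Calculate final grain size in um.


d^2 = 3.4^2 + 2.3*8.8 = 31.8
d = sqrt(31.8) = 5.64 um

5.64


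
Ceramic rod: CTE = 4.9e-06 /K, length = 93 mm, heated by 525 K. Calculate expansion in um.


dL = 4.9e-06 * 93 * 525 * 1000 = 239.243 um

239.243


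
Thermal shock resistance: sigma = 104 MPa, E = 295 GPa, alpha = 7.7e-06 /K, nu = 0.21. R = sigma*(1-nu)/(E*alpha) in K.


R = 104*(1-0.21)/(295*1000*7.7e-06) = 36 K

36


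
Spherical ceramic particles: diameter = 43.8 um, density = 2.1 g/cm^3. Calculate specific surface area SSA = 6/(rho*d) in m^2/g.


SSA = 6 / (2.1 * 43.8) = 0.065 m^2/g

0.065


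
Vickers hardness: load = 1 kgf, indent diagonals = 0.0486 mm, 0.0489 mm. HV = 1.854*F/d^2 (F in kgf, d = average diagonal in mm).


d_avg = (0.0486+0.0489)/2 = 0.04875 mm
HV = 1.854*1/0.04875^2 = 780

780


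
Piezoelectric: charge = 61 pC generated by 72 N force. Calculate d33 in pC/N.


d33 = 61 / 72 = 0.8 pC/N

0.8


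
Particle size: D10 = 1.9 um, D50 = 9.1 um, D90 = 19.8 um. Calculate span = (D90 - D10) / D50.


Span = (19.8 - 1.9) / 9.1 = 17.9 / 9.1 = 1.967

1.967


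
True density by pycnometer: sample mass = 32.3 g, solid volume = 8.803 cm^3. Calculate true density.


TD = 32.3 / 8.803 = 3.669 g/cm^3

3.669


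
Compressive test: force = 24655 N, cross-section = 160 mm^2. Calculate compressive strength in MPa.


CS = 24655 / 160 = 154.1 MPa

154.1


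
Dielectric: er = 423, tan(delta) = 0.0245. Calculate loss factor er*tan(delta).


Loss = 423 * 0.0245 = 10.364

10.364


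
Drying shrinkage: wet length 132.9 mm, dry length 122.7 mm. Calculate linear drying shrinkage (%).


DS = (132.9 - 122.7) / 132.9 * 100 = 7.67%

7.67


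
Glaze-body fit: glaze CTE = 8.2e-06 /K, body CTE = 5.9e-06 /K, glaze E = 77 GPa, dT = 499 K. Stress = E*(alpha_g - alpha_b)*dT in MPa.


Stress = 77*1000*(8.2e-06 - 5.9e-06)*499 = 88.4 MPa

88.4


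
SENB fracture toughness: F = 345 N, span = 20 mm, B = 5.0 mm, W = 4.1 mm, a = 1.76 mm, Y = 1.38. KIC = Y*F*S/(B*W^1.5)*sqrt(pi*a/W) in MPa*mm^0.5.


KIC = 1.38*345*20/(5.0*4.1^1.5)*sqrt(pi*1.76/4.1) = 266.39

266.39


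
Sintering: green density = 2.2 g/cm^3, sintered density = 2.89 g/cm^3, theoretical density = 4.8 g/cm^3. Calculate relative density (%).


Relative = 2.89 / 4.8 * 100 = 60.2%

60.2


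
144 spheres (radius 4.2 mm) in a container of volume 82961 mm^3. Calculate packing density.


V_sphere = 4/3*pi*4.2^3 = 310.3391 mm^3
Total V = 144*310.3391 = 44688.8304 mm^3
PD = 44688.8304 / 82961 = 0.539

0.539


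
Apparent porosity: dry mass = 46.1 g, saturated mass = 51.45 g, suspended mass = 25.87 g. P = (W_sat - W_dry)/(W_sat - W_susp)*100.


P = (51.45 - 46.1) / (51.45 - 25.87) * 100 = 5.35 / 25.58 * 100 = 20.9%

20.9


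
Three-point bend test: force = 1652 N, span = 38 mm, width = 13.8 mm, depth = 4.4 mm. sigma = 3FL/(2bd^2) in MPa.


sigma = 3*1652*38/(2*13.8*4.4^2) = 352.5 MPa

352.5


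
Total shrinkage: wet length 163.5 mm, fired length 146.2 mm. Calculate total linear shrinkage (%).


TS = (163.5 - 146.2) / 163.5 * 100 = 10.58%

10.58


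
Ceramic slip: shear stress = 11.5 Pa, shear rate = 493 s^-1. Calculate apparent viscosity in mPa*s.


eta = tau/gamma * 1000 = 11.5/493 * 1000 = 23.3 mPa*s

23.3


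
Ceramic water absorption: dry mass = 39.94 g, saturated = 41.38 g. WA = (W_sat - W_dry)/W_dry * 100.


WA = (41.38 - 39.94) / 39.94 * 100 = 3.61%

3.61


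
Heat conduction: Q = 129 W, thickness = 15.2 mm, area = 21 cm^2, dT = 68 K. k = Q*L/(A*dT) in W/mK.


k = 129*15.2/1000/(21/10000*68) = 13.73 W/mK

13.73


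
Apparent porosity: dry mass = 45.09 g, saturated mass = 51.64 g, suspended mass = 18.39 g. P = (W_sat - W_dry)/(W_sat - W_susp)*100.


P = (51.64 - 45.09) / (51.64 - 18.39) * 100 = 6.55 / 33.25 * 100 = 19.7%

19.7


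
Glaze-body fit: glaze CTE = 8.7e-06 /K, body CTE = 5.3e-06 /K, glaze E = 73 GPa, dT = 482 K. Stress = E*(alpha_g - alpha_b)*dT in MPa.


Stress = 73*1000*(8.7e-06 - 5.3e-06)*482 = 119.6 MPa

119.6


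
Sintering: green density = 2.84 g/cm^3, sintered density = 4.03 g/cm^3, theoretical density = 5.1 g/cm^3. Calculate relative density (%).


Relative = 4.03 / 5.1 * 100 = 79.0%

79.0


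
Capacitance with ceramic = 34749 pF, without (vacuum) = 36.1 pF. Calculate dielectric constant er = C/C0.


er = 34749 / 36.1 = 962.58

962.58


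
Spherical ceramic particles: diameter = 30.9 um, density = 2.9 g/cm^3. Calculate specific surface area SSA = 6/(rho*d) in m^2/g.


SSA = 6 / (2.9 * 30.9) = 0.067 m^2/g

0.067


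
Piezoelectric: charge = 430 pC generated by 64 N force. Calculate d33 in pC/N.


d33 = 430 / 64 = 6.7 pC/N

6.7


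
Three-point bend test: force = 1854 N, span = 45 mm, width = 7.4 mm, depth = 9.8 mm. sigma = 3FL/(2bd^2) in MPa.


sigma = 3*1854*45/(2*7.4*9.8^2) = 176.1 MPa

176.1


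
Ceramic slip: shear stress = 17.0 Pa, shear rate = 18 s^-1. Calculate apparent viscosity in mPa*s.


eta = tau/gamma * 1000 = 17.0/18 * 1000 = 944.4 mPa*s

944.4


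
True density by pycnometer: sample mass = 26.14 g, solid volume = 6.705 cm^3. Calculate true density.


TD = 26.14 / 6.705 = 3.899 g/cm^3

3.899


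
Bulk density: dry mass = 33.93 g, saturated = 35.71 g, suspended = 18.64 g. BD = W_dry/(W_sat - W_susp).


BD = 33.93 / (35.71 - 18.64) = 33.93 / 17.07 = 1.988 g/cm^3

1.988


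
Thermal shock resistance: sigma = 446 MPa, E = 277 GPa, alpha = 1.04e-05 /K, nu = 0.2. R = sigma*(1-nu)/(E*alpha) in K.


R = 446*(1-0.2)/(277*1000*1.04e-05) = 124 K

124


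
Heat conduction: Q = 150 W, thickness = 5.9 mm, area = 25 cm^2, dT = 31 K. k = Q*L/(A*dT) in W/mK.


k = 150*5.9/1000/(25/10000*31) = 11.42 W/mK

11.42


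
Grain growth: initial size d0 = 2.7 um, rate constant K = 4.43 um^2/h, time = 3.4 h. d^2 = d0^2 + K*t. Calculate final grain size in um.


d^2 = 2.7^2 + 4.43*3.4 = 22.352
d = sqrt(22.352) = 4.73 um

4.73


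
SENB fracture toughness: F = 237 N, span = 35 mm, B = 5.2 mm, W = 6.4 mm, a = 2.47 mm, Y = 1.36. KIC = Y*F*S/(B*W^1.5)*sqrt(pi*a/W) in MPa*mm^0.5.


KIC = 1.36*237*35/(5.2*6.4^1.5)*sqrt(pi*2.47/6.4) = 147.54

147.54


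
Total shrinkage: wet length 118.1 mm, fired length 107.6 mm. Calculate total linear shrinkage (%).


TS = (118.1 - 107.6) / 118.1 * 100 = 8.89%

8.89


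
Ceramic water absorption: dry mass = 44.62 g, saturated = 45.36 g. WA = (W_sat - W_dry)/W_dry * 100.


WA = (45.36 - 44.62) / 44.62 * 100 = 1.66%

1.66


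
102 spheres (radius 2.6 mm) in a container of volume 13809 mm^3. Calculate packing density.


V_sphere = 4/3*pi*2.6^3 = 73.6222 mm^3
Total V = 102*73.6222 = 7509.4644 mm^3
PD = 7509.4644 / 13809 = 0.544

0.544


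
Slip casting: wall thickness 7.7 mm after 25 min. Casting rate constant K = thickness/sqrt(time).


K = 7.7 / sqrt(25) = 7.7 / 5.0 = 1.54 mm/min^0.5

1.54


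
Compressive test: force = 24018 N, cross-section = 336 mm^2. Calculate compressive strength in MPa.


CS = 24018 / 336 = 71.5 MPa

71.5


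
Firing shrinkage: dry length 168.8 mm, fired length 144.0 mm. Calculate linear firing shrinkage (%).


FS = (168.8 - 144.0) / 168.8 * 100 = 14.69%

14.69


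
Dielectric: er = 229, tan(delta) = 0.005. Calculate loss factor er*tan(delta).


Loss = 229 * 0.005 = 1.145

1.145


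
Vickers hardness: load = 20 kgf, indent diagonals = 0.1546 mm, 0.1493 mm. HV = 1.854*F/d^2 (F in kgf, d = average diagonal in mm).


d_avg = (0.1546+0.1493)/2 = 0.15195 mm
HV = 1.854*20/0.15195^2 = 1606

1606


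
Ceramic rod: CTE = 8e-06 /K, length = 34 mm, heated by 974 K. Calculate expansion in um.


dL = 8e-06 * 34 * 974 * 1000 = 264.928 um

264.928


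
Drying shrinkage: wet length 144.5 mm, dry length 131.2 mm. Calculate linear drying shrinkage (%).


DS = (144.5 - 131.2) / 144.5 * 100 = 9.2%

9.2


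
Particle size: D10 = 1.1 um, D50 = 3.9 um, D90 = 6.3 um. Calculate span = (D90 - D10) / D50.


Span = (6.3 - 1.1) / 3.9 = 5.2 / 3.9 = 1.333

1.333


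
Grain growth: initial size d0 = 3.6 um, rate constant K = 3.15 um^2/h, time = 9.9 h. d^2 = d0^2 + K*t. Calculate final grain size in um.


d^2 = 3.6^2 + 3.15*9.9 = 44.145
d = sqrt(44.145) = 6.64 um

6.64


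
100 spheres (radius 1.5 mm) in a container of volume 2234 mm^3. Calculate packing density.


V_sphere = 4/3*pi*1.5^3 = 14.1372 mm^3
Total V = 100*14.1372 = 1413.72 mm^3
PD = 1413.72 / 2234 = 0.633

0.633


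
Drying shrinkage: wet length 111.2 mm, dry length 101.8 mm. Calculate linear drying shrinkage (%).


DS = (111.2 - 101.8) / 111.2 * 100 = 8.45%

8.45


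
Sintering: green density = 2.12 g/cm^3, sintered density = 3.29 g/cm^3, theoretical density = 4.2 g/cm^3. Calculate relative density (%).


Relative = 3.29 / 4.2 * 100 = 78.3%

78.3


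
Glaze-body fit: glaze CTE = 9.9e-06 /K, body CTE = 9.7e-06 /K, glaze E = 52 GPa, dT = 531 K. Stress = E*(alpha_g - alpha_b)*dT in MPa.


Stress = 52*1000*(9.9e-06 - 9.7e-06)*531 = 5.5 MPa

5.5


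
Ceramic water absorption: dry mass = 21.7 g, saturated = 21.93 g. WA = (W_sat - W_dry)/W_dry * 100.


WA = (21.93 - 21.7) / 21.7 * 100 = 1.06%

1.06


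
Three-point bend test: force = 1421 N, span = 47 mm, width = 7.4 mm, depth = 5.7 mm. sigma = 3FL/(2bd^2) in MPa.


sigma = 3*1421*47/(2*7.4*5.7^2) = 416.7 MPa

416.7


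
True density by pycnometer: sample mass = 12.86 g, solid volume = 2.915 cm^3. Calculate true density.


TD = 12.86 / 2.915 = 4.412 g/cm^3

4.412


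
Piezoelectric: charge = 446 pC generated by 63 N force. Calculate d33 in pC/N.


d33 = 446 / 63 = 7.1 pC/N

7.1


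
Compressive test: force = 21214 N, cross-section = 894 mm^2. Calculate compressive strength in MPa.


CS = 21214 / 894 = 23.7 MPa

23.7


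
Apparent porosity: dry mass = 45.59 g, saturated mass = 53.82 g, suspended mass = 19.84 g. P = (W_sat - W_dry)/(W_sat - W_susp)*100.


P = (53.82 - 45.59) / (53.82 - 19.84) * 100 = 8.23 / 33.98 * 100 = 24.2%

24.2


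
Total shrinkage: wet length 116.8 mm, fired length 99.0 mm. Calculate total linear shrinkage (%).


TS = (116.8 - 99.0) / 116.8 * 100 = 15.24%

15.24


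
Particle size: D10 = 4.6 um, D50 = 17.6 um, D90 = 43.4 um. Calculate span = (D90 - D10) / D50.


Span = (43.4 - 4.6) / 17.6 = 38.8 / 17.6 = 2.205

2.205


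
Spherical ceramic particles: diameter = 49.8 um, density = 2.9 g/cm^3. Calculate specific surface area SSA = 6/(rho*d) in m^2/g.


SSA = 6 / (2.9 * 49.8) = 0.042 m^2/g

0.042


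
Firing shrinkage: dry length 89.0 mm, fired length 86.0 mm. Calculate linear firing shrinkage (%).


FS = (89.0 - 86.0) / 89.0 * 100 = 3.37%

3.37


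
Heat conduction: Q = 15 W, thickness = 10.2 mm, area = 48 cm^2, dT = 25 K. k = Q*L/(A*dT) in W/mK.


k = 15*10.2/1000/(48/10000*25) = 1.28 W/mK

1.28


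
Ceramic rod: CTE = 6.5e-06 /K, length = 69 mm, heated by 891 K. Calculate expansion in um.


dL = 6.5e-06 * 69 * 891 * 1000 = 399.614 um

399.614


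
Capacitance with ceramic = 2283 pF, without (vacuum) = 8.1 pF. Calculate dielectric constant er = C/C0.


er = 2283 / 8.1 = 281.85

281.85


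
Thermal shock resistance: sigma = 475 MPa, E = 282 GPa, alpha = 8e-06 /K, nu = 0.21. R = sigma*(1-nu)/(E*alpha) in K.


R = 475*(1-0.21)/(282*1000*8e-06) = 166 K

166


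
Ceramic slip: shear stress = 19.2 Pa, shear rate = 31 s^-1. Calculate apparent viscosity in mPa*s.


eta = tau/gamma * 1000 = 19.2/31 * 1000 = 619.4 mPa*s

619.4


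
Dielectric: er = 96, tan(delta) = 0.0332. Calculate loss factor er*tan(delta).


Loss = 96 * 0.0332 = 3.187

3.187


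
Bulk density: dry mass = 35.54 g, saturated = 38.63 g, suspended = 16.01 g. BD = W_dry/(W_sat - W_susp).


BD = 35.54 / (38.63 - 16.01) = 35.54 / 22.62 = 1.571 g/cm^3

1.571


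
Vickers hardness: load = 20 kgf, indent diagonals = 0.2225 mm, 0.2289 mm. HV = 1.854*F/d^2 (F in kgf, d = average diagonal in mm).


d_avg = (0.2225+0.2289)/2 = 0.2257 mm
HV = 1.854*20/0.2257^2 = 728

728


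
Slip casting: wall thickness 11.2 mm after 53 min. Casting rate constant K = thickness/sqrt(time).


K = 11.2 / sqrt(53) = 11.2 / 7.2801 = 1.538 mm/min^0.5

1.538


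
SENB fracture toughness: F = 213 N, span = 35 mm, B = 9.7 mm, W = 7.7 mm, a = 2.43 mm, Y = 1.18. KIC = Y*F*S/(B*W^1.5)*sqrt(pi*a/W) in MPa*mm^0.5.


KIC = 1.18*213*35/(9.7*7.7^1.5)*sqrt(pi*2.43/7.7) = 42.26

42.26


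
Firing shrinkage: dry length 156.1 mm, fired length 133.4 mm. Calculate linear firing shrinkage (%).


FS = (156.1 - 133.4) / 156.1 * 100 = 14.54%

14.54


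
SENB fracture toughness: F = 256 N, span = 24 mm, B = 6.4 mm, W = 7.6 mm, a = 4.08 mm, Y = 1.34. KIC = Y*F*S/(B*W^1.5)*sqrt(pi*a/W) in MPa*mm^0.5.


KIC = 1.34*256*24/(6.4*7.6^1.5)*sqrt(pi*4.08/7.6) = 79.74

79.74


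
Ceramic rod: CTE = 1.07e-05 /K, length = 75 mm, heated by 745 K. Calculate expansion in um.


dL = 1.07e-05 * 75 * 745 * 1000 = 597.863 um

597.863


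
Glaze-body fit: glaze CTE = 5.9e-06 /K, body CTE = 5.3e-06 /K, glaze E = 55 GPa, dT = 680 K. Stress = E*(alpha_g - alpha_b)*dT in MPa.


Stress = 55*1000*(5.9e-06 - 5.3e-06)*680 = 22.4 MPa

22.4


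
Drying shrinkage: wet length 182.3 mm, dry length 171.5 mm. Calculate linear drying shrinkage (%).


DS = (182.3 - 171.5) / 182.3 * 100 = 5.92%

5.92


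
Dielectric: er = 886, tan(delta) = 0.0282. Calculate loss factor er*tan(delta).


Loss = 886 * 0.0282 = 24.985

24.985


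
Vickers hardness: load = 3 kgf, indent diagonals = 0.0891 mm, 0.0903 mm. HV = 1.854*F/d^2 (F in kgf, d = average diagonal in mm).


d_avg = (0.0891+0.0903)/2 = 0.0897 mm
HV = 1.854*3/0.0897^2 = 691

691


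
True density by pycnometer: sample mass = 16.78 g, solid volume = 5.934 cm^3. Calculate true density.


TD = 16.78 / 5.934 = 2.828 g/cm^3

2.828


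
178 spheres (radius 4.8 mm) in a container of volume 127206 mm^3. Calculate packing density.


V_sphere = 4/3*pi*4.8^3 = 463.2467 mm^3
Total V = 178*463.2467 = 82457.9126 mm^3
PD = 82457.9126 / 127206 = 0.648

0.648


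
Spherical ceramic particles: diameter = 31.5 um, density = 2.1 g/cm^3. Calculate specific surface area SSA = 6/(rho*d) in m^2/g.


SSA = 6 / (2.1 * 31.5) = 0.091 m^2/g

0.091


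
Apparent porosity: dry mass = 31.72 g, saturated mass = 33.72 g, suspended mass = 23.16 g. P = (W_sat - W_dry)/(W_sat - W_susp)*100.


P = (33.72 - 31.72) / (33.72 - 23.16) * 100 = 2.0 / 10.56 * 100 = 18.9%

18.9


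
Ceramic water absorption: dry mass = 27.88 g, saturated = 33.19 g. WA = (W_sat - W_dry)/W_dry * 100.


WA = (33.19 - 27.88) / 27.88 * 100 = 19.05%

19.05


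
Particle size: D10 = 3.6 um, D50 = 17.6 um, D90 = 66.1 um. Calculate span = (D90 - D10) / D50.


Span = (66.1 - 3.6) / 17.6 = 62.5 / 17.6 = 3.551

3.551


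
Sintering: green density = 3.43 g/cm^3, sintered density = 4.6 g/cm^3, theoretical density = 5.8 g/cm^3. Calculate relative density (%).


Relative = 4.6 / 5.8 * 100 = 79.3%

79.3


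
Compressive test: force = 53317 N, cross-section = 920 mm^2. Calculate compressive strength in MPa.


CS = 53317 / 920 = 58.0 MPa

58.0


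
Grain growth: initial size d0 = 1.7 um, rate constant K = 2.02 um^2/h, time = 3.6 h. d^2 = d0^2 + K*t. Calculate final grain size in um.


d^2 = 1.7^2 + 2.02*3.6 = 10.162
d = sqrt(10.162) = 3.19 um

3.19


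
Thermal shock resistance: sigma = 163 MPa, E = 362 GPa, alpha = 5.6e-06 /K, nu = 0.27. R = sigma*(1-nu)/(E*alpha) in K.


R = 163*(1-0.27)/(362*1000*5.6e-06) = 59 K

59


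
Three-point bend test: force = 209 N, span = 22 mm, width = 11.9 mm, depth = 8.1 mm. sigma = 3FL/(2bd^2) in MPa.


sigma = 3*209*22/(2*11.9*8.1^2) = 8.8 MPa

8.8


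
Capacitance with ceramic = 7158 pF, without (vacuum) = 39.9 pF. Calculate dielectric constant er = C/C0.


er = 7158 / 39.9 = 179.4

179.4


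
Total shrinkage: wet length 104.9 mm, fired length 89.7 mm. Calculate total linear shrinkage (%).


TS = (104.9 - 89.7) / 104.9 * 100 = 14.49%

14.49


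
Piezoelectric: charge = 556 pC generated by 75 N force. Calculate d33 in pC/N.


d33 = 556 / 75 = 7.4 pC/N

7.4
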